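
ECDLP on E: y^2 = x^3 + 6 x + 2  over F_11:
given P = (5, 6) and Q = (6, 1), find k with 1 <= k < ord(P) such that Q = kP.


Enumerate multiples of P until we hit Q = (6, 1):
  1P = (5, 6)
  2P = (6, 1)
Match found at i = 2.

k = 2


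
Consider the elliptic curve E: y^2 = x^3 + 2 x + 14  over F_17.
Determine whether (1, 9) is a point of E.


Check whether y^2 = x^3 + 2 x + 14 (mod 17) for (x, y) = (1, 9).
LHS: y^2 = 9^2 mod 17 = 13
RHS: x^3 + 2 x + 14 = 1^3 + 2*1 + 14 mod 17 = 0
LHS != RHS

No, not on the curve


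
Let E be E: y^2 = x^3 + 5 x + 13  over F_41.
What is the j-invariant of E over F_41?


Delta = -16(4 a^3 + 27 b^2) mod 41 = 8
-1728 * (4 a)^3 = -1728 * (4*5)^3 mod 41 = 11
j = 11 * 8^(-1) mod 41 = 27

j = 27 (mod 41)


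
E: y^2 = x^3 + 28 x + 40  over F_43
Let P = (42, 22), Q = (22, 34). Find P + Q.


P != Q, so use the chord formula.
s = (y2 - y1) / (x2 - x1) = (12) / (23) mod 43 = 8
x3 = s^2 - x1 - x2 mod 43 = 8^2 - 42 - 22 = 0
y3 = s (x1 - x3) - y1 mod 43 = 8 * (42 - 0) - 22 = 13

P + Q = (0, 13)


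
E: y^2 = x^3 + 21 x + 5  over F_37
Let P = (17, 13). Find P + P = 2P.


Doubling: s = (3 x1^2 + a) / (2 y1)
s = (3*17^2 + 21) / (2*13) mod 37 = 0
x3 = s^2 - 2 x1 mod 37 = 0^2 - 2*17 = 3
y3 = s (x1 - x3) - y1 mod 37 = 0 * (17 - 3) - 13 = 24

2P = (3, 24)


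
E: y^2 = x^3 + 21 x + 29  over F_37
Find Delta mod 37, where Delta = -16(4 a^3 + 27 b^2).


4 a^3 + 27 b^2 = 4*21^3 + 27*29^2 = 37044 + 22707 = 59751
Delta = -16 * (59751) = -956016
Delta mod 37 = 27

Delta = 27 (mod 37)


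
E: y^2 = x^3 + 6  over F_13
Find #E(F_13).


For each x in F_13, count y with y^2 = x^3 + 0 x + 6 mod 13:
  x = 2: RHS = 1, y in [1, 12]  -> 2 point(s)
  x = 5: RHS = 1, y in [1, 12]  -> 2 point(s)
  x = 6: RHS = 1, y in [1, 12]  -> 2 point(s)
Affine points: 6. Add the point at infinity: total = 7.

#E(F_13) = 7


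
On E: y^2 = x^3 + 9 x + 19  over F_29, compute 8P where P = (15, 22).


k = 8 = 1000_2 (binary, LSB first: 0001)
Double-and-add from P = (15, 22):
  bit 0 = 0: acc unchanged = O
  bit 1 = 0: acc unchanged = O
  bit 2 = 0: acc unchanged = O
  bit 3 = 1: acc = O + (24, 9) = (24, 9)

8P = (24, 9)


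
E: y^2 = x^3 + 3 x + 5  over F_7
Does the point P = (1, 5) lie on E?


Check whether y^2 = x^3 + 3 x + 5 (mod 7) for (x, y) = (1, 5).
LHS: y^2 = 5^2 mod 7 = 4
RHS: x^3 + 3 x + 5 = 1^3 + 3*1 + 5 mod 7 = 2
LHS != RHS

No, not on the curve


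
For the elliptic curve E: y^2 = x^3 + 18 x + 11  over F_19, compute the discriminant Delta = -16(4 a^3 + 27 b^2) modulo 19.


4 a^3 + 27 b^2 = 4*18^3 + 27*11^2 = 23328 + 3267 = 26595
Delta = -16 * (26595) = -425520
Delta mod 19 = 4

Delta = 4 (mod 19)


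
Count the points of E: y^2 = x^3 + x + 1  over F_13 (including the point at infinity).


For each x in F_13, count y with y^2 = x^3 + 1 x + 1 mod 13:
  x = 0: RHS = 1, y in [1, 12]  -> 2 point(s)
  x = 1: RHS = 3, y in [4, 9]  -> 2 point(s)
  x = 4: RHS = 4, y in [2, 11]  -> 2 point(s)
  x = 5: RHS = 1, y in [1, 12]  -> 2 point(s)
  x = 7: RHS = 0, y in [0]  -> 1 point(s)
  x = 8: RHS = 1, y in [1, 12]  -> 2 point(s)
  x = 10: RHS = 10, y in [6, 7]  -> 2 point(s)
  x = 11: RHS = 4, y in [2, 11]  -> 2 point(s)
  x = 12: RHS = 12, y in [5, 8]  -> 2 point(s)
Affine points: 17. Add the point at infinity: total = 18.

#E(F_13) = 18


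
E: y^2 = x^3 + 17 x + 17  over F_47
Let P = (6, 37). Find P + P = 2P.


Doubling: s = (3 x1^2 + a) / (2 y1)
s = (3*6^2 + 17) / (2*37) mod 47 = 29
x3 = s^2 - 2 x1 mod 47 = 29^2 - 2*6 = 30
y3 = s (x1 - x3) - y1 mod 47 = 29 * (6 - 30) - 37 = 19

2P = (30, 19)


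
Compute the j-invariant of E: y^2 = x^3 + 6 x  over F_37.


Delta = -16(4 a^3 + 27 b^2) mod 37 = 14
-1728 * (4 a)^3 = -1728 * (4*6)^3 mod 37 = 31
j = 31 * 14^(-1) mod 37 = 26

j = 26 (mod 37)


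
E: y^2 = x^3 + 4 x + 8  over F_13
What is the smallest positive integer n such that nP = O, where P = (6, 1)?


Compute successive multiples of P until we hit O:
  1P = (6, 1)
  2P = (4, 7)
  3P = (12, 4)
  4P = (5, 6)
  5P = (1, 0)
  6P = (5, 7)
  7P = (12, 9)
  8P = (4, 6)
  ... (continuing to 10P)
  10P = O

ord(P) = 10


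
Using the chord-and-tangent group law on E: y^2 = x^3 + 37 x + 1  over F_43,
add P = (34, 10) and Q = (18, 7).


P != Q, so use the chord formula.
s = (y2 - y1) / (x2 - x1) = (40) / (27) mod 43 = 19
x3 = s^2 - x1 - x2 mod 43 = 19^2 - 34 - 18 = 8
y3 = s (x1 - x3) - y1 mod 43 = 19 * (34 - 8) - 10 = 11

P + Q = (8, 11)


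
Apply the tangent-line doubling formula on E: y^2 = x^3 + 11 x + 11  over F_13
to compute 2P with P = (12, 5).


Doubling: s = (3 x1^2 + a) / (2 y1)
s = (3*12^2 + 11) / (2*5) mod 13 = 4
x3 = s^2 - 2 x1 mod 13 = 4^2 - 2*12 = 5
y3 = s (x1 - x3) - y1 mod 13 = 4 * (12 - 5) - 5 = 10

2P = (5, 10)


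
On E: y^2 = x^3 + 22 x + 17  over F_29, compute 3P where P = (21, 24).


k = 3 = 11_2 (binary, LSB first: 11)
Double-and-add from P = (21, 24):
  bit 0 = 1: acc = O + (21, 24) = (21, 24)
  bit 1 = 1: acc = (21, 24) + (3, 20) = (14, 13)

3P = (14, 13)


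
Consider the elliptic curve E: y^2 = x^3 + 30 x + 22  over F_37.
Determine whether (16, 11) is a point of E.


Check whether y^2 = x^3 + 30 x + 22 (mod 37) for (x, y) = (16, 11).
LHS: y^2 = 11^2 mod 37 = 10
RHS: x^3 + 30 x + 22 = 16^3 + 30*16 + 22 mod 37 = 10
LHS = RHS

Yes, on the curve


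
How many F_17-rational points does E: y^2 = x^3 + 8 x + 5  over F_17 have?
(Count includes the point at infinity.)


For each x in F_17, count y with y^2 = x^3 + 8 x + 5 mod 17:
  x = 4: RHS = 16, y in [4, 13]  -> 2 point(s)
  x = 5: RHS = 0, y in [0]  -> 1 point(s)
  x = 7: RHS = 13, y in [8, 9]  -> 2 point(s)
  x = 11: RHS = 13, y in [8, 9]  -> 2 point(s)
  x = 15: RHS = 15, y in [7, 10]  -> 2 point(s)
  x = 16: RHS = 13, y in [8, 9]  -> 2 point(s)
Affine points: 11. Add the point at infinity: total = 12.

#E(F_17) = 12


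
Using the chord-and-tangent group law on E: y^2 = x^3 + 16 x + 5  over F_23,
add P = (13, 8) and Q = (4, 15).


P != Q, so use the chord formula.
s = (y2 - y1) / (x2 - x1) = (7) / (14) mod 23 = 12
x3 = s^2 - x1 - x2 mod 23 = 12^2 - 13 - 4 = 12
y3 = s (x1 - x3) - y1 mod 23 = 12 * (13 - 12) - 8 = 4

P + Q = (12, 4)


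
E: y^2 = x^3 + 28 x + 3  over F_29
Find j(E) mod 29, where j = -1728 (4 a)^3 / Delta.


Delta = -16(4 a^3 + 27 b^2) mod 29 = 4
-1728 * (4 a)^3 = -1728 * (4*28)^3 mod 29 = 15
j = 15 * 4^(-1) mod 29 = 11

j = 11 (mod 29)


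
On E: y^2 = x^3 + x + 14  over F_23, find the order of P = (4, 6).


Compute successive multiples of P until we hit O:
  1P = (4, 6)
  2P = (5, 11)
  3P = (16, 3)
  4P = (16, 20)
  5P = (5, 12)
  6P = (4, 17)
  7P = O

ord(P) = 7


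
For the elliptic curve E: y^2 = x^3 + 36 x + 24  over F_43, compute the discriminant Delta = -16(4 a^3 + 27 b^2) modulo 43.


4 a^3 + 27 b^2 = 4*36^3 + 27*24^2 = 186624 + 15552 = 202176
Delta = -16 * (202176) = -3234816
Delta mod 43 = 31

Delta = 31 (mod 43)


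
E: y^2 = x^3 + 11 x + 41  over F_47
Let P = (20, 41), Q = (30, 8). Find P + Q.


P != Q, so use the chord formula.
s = (y2 - y1) / (x2 - x1) = (14) / (10) mod 47 = 39
x3 = s^2 - x1 - x2 mod 47 = 39^2 - 20 - 30 = 14
y3 = s (x1 - x3) - y1 mod 47 = 39 * (20 - 14) - 41 = 5

P + Q = (14, 5)


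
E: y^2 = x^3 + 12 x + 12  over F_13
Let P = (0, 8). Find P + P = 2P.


Doubling: s = (3 x1^2 + a) / (2 y1)
s = (3*0^2 + 12) / (2*8) mod 13 = 4
x3 = s^2 - 2 x1 mod 13 = 4^2 - 2*0 = 3
y3 = s (x1 - x3) - y1 mod 13 = 4 * (0 - 3) - 8 = 6

2P = (3, 6)


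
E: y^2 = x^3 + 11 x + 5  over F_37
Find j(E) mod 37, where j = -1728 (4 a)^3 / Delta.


Delta = -16(4 a^3 + 27 b^2) mod 37 = 31
-1728 * (4 a)^3 = -1728 * (4*11)^3 mod 37 = 36
j = 36 * 31^(-1) mod 37 = 31

j = 31 (mod 37)


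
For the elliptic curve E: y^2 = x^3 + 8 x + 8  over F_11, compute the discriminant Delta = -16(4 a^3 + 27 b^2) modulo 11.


4 a^3 + 27 b^2 = 4*8^3 + 27*8^2 = 2048 + 1728 = 3776
Delta = -16 * (3776) = -60416
Delta mod 11 = 7

Delta = 7 (mod 11)


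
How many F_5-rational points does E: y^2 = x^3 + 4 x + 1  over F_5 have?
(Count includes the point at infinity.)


For each x in F_5, count y with y^2 = x^3 + 4 x + 1 mod 5:
  x = 0: RHS = 1, y in [1, 4]  -> 2 point(s)
  x = 1: RHS = 1, y in [1, 4]  -> 2 point(s)
  x = 3: RHS = 0, y in [0]  -> 1 point(s)
  x = 4: RHS = 1, y in [1, 4]  -> 2 point(s)
Affine points: 7. Add the point at infinity: total = 8.

#E(F_5) = 8


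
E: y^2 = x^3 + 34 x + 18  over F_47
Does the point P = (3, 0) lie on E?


Check whether y^2 = x^3 + 34 x + 18 (mod 47) for (x, y) = (3, 0).
LHS: y^2 = 0^2 mod 47 = 0
RHS: x^3 + 34 x + 18 = 3^3 + 34*3 + 18 mod 47 = 6
LHS != RHS

No, not on the curve


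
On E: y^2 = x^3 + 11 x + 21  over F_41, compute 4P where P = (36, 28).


k = 4 = 100_2 (binary, LSB first: 001)
Double-and-add from P = (36, 28):
  bit 0 = 0: acc unchanged = O
  bit 1 = 0: acc unchanged = O
  bit 2 = 1: acc = O + (36, 13) = (36, 13)

4P = (36, 13)


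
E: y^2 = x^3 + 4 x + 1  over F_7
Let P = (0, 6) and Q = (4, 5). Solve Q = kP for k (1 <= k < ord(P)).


Enumerate multiples of P until we hit Q = (4, 5):
  1P = (0, 6)
  2P = (4, 2)
  3P = (4, 5)
Match found at i = 3.

k = 3


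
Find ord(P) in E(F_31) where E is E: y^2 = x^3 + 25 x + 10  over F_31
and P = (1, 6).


Compute successive multiples of P until we hit O:
  1P = (1, 6)
  2P = (0, 17)
  3P = (27, 1)
  4P = (4, 22)
  5P = (20, 27)
  6P = (15, 3)
  7P = (19, 20)
  8P = (25, 27)
  ... (continuing to 42P)
  42P = O

ord(P) = 42


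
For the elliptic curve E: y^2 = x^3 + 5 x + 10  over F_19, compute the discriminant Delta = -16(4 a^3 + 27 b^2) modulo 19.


4 a^3 + 27 b^2 = 4*5^3 + 27*10^2 = 500 + 2700 = 3200
Delta = -16 * (3200) = -51200
Delta mod 19 = 5

Delta = 5 (mod 19)


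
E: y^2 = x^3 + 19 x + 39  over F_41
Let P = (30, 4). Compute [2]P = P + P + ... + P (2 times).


k = 2 = 10_2 (binary, LSB first: 01)
Double-and-add from P = (30, 4):
  bit 0 = 0: acc unchanged = O
  bit 1 = 1: acc = O + (24, 16) = (24, 16)

2P = (24, 16)


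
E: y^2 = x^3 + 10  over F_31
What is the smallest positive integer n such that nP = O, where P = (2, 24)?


Compute successive multiples of P until we hit O:
  1P = (2, 24)
  2P = (29, 8)
  3P = (16, 13)
  4P = (22, 5)
  5P = (21, 8)
  6P = (27, 15)
  7P = (12, 23)
  8P = (26, 28)
  ... (continuing to 39P)
  39P = O

ord(P) = 39


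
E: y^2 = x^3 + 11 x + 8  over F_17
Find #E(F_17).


For each x in F_17, count y with y^2 = x^3 + 11 x + 8 mod 17:
  x = 0: RHS = 8, y in [5, 12]  -> 2 point(s)
  x = 2: RHS = 4, y in [2, 15]  -> 2 point(s)
  x = 3: RHS = 0, y in [0]  -> 1 point(s)
  x = 5: RHS = 1, y in [1, 16]  -> 2 point(s)
  x = 6: RHS = 1, y in [1, 16]  -> 2 point(s)
  x = 8: RHS = 13, y in [8, 9]  -> 2 point(s)
  x = 10: RHS = 13, y in [8, 9]  -> 2 point(s)
  x = 11: RHS = 15, y in [7, 10]  -> 2 point(s)
  x = 12: RHS = 15, y in [7, 10]  -> 2 point(s)
  x = 13: RHS = 2, y in [6, 11]  -> 2 point(s)
  x = 14: RHS = 16, y in [4, 13]  -> 2 point(s)
  x = 16: RHS = 13, y in [8, 9]  -> 2 point(s)
Affine points: 23. Add the point at infinity: total = 24.

#E(F_17) = 24


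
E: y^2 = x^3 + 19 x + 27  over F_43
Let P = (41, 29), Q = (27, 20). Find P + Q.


P != Q, so use the chord formula.
s = (y2 - y1) / (x2 - x1) = (34) / (29) mod 43 = 16
x3 = s^2 - x1 - x2 mod 43 = 16^2 - 41 - 27 = 16
y3 = s (x1 - x3) - y1 mod 43 = 16 * (41 - 16) - 29 = 27

P + Q = (16, 27)


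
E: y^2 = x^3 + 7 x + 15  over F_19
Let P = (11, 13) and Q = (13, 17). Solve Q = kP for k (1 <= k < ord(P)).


Enumerate multiples of P until we hit Q = (13, 17):
  1P = (11, 13)
  2P = (13, 17)
Match found at i = 2.

k = 2


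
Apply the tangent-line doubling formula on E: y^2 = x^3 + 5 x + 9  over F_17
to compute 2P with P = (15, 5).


Doubling: s = (3 x1^2 + a) / (2 y1)
s = (3*15^2 + 5) / (2*5) mod 17 = 0
x3 = s^2 - 2 x1 mod 17 = 0^2 - 2*15 = 4
y3 = s (x1 - x3) - y1 mod 17 = 0 * (15 - 4) - 5 = 12

2P = (4, 12)


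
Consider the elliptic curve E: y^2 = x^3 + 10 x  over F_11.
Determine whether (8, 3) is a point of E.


Check whether y^2 = x^3 + 10 x + 0 (mod 11) for (x, y) = (8, 3).
LHS: y^2 = 3^2 mod 11 = 9
RHS: x^3 + 10 x + 0 = 8^3 + 10*8 + 0 mod 11 = 9
LHS = RHS

Yes, on the curve


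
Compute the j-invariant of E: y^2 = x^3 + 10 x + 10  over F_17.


Delta = -16(4 a^3 + 27 b^2) mod 17 = 2
-1728 * (4 a)^3 = -1728 * (4*10)^3 mod 17 = 4
j = 4 * 2^(-1) mod 17 = 2

j = 2 (mod 17)


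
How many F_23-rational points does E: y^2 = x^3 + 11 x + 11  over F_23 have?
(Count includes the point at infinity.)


For each x in F_23, count y with y^2 = x^3 + 11 x + 11 mod 23:
  x = 1: RHS = 0, y in [0]  -> 1 point(s)
  x = 2: RHS = 18, y in [8, 15]  -> 2 point(s)
  x = 3: RHS = 2, y in [5, 18]  -> 2 point(s)
  x = 4: RHS = 4, y in [2, 21]  -> 2 point(s)
  x = 8: RHS = 13, y in [6, 17]  -> 2 point(s)
  x = 12: RHS = 8, y in [10, 13]  -> 2 point(s)
  x = 15: RHS = 9, y in [3, 20]  -> 2 point(s)
  x = 19: RHS = 18, y in [8, 15]  -> 2 point(s)
  x = 21: RHS = 4, y in [2, 21]  -> 2 point(s)
Affine points: 17. Add the point at infinity: total = 18.

#E(F_23) = 18


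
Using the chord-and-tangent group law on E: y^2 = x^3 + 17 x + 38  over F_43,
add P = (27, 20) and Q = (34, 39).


P != Q, so use the chord formula.
s = (y2 - y1) / (x2 - x1) = (19) / (7) mod 43 = 15
x3 = s^2 - x1 - x2 mod 43 = 15^2 - 27 - 34 = 35
y3 = s (x1 - x3) - y1 mod 43 = 15 * (27 - 35) - 20 = 32

P + Q = (35, 32)


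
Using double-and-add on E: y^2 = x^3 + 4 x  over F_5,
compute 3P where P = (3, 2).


k = 3 = 11_2 (binary, LSB first: 11)
Double-and-add from P = (3, 2):
  bit 0 = 1: acc = O + (3, 2) = (3, 2)
  bit 1 = 1: acc = (3, 2) + (0, 0) = (3, 3)

3P = (3, 3)


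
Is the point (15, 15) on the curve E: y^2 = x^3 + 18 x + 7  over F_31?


Check whether y^2 = x^3 + 18 x + 7 (mod 31) for (x, y) = (15, 15).
LHS: y^2 = 15^2 mod 31 = 8
RHS: x^3 + 18 x + 7 = 15^3 + 18*15 + 7 mod 31 = 25
LHS != RHS

No, not on the curve


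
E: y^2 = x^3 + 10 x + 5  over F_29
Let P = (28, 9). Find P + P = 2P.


Doubling: s = (3 x1^2 + a) / (2 y1)
s = (3*28^2 + 10) / (2*9) mod 29 = 12
x3 = s^2 - 2 x1 mod 29 = 12^2 - 2*28 = 1
y3 = s (x1 - x3) - y1 mod 29 = 12 * (28 - 1) - 9 = 25

2P = (1, 25)


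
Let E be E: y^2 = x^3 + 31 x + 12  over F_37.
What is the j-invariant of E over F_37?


Delta = -16(4 a^3 + 27 b^2) mod 37 = 12
-1728 * (4 a)^3 = -1728 * (4*31)^3 mod 37 = 6
j = 6 * 12^(-1) mod 37 = 19

j = 19 (mod 37)


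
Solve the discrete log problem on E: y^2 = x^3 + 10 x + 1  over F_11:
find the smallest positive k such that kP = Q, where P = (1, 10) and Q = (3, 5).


Enumerate multiples of P until we hit Q = (3, 5):
  1P = (1, 10)
  2P = (10, 10)
  3P = (0, 1)
  4P = (3, 5)
Match found at i = 4.

k = 4


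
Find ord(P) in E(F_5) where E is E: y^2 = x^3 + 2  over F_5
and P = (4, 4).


Compute successive multiples of P until we hit O:
  1P = (4, 4)
  2P = (3, 2)
  3P = (2, 0)
  4P = (3, 3)
  5P = (4, 1)
  6P = O

ord(P) = 6


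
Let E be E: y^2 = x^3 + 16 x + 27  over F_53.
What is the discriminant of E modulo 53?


4 a^3 + 27 b^2 = 4*16^3 + 27*27^2 = 16384 + 19683 = 36067
Delta = -16 * (36067) = -577072
Delta mod 53 = 45

Delta = 45 (mod 53)


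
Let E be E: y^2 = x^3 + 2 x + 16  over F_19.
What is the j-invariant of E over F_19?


Delta = -16(4 a^3 + 27 b^2) mod 19 = 8
-1728 * (4 a)^3 = -1728 * (4*2)^3 mod 19 = 18
j = 18 * 8^(-1) mod 19 = 7

j = 7 (mod 19)


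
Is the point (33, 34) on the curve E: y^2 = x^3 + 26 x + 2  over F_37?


Check whether y^2 = x^3 + 26 x + 2 (mod 37) for (x, y) = (33, 34).
LHS: y^2 = 34^2 mod 37 = 9
RHS: x^3 + 26 x + 2 = 33^3 + 26*33 + 2 mod 37 = 19
LHS != RHS

No, not on the curve


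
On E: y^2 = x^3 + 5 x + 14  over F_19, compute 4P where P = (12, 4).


k = 4 = 100_2 (binary, LSB first: 001)
Double-and-add from P = (12, 4):
  bit 0 = 0: acc unchanged = O
  bit 1 = 0: acc unchanged = O
  bit 2 = 1: acc = O + (15, 14) = (15, 14)

4P = (15, 14)


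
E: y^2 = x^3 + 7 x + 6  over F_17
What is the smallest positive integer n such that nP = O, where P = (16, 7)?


Compute successive multiples of P until we hit O:
  1P = (16, 7)
  2P = (15, 1)
  3P = (5, 8)
  4P = (5, 9)
  5P = (15, 16)
  6P = (16, 10)
  7P = O

ord(P) = 7


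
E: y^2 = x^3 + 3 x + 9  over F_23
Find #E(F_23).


For each x in F_23, count y with y^2 = x^3 + 3 x + 9 mod 23:
  x = 0: RHS = 9, y in [3, 20]  -> 2 point(s)
  x = 1: RHS = 13, y in [6, 17]  -> 2 point(s)
  x = 2: RHS = 0, y in [0]  -> 1 point(s)
  x = 4: RHS = 16, y in [4, 19]  -> 2 point(s)
  x = 6: RHS = 13, y in [6, 17]  -> 2 point(s)
  x = 8: RHS = 16, y in [4, 19]  -> 2 point(s)
  x = 9: RHS = 6, y in [11, 12]  -> 2 point(s)
  x = 10: RHS = 4, y in [2, 21]  -> 2 point(s)
  x = 11: RHS = 16, y in [4, 19]  -> 2 point(s)
  x = 12: RHS = 2, y in [5, 18]  -> 2 point(s)
  x = 14: RHS = 12, y in [9, 14]  -> 2 point(s)
  x = 15: RHS = 2, y in [5, 18]  -> 2 point(s)
  x = 16: RHS = 13, y in [6, 17]  -> 2 point(s)
  x = 19: RHS = 2, y in [5, 18]  -> 2 point(s)
  x = 21: RHS = 18, y in [8, 15]  -> 2 point(s)
Affine points: 29. Add the point at infinity: total = 30.

#E(F_23) = 30


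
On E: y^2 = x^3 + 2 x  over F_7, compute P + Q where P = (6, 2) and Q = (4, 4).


P != Q, so use the chord formula.
s = (y2 - y1) / (x2 - x1) = (2) / (5) mod 7 = 6
x3 = s^2 - x1 - x2 mod 7 = 6^2 - 6 - 4 = 5
y3 = s (x1 - x3) - y1 mod 7 = 6 * (6 - 5) - 2 = 4

P + Q = (5, 4)


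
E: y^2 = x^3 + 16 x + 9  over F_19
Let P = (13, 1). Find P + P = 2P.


Doubling: s = (3 x1^2 + a) / (2 y1)
s = (3*13^2 + 16) / (2*1) mod 19 = 5
x3 = s^2 - 2 x1 mod 19 = 5^2 - 2*13 = 18
y3 = s (x1 - x3) - y1 mod 19 = 5 * (13 - 18) - 1 = 12

2P = (18, 12)


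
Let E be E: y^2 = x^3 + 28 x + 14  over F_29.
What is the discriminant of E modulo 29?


4 a^3 + 27 b^2 = 4*28^3 + 27*14^2 = 87808 + 5292 = 93100
Delta = -16 * (93100) = -1489600
Delta mod 29 = 14

Delta = 14 (mod 29)


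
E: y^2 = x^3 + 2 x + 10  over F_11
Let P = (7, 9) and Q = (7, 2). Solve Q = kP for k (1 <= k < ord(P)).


Enumerate multiples of P until we hit Q = (7, 2):
  1P = (7, 9)
  2P = (2, 0)
  3P = (7, 2)
Match found at i = 3.

k = 3


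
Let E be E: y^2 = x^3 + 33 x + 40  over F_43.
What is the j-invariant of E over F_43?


Delta = -16(4 a^3 + 27 b^2) mod 43 = 41
-1728 * (4 a)^3 = -1728 * (4*33)^3 mod 43 = 42
j = 42 * 41^(-1) mod 43 = 22

j = 22 (mod 43)


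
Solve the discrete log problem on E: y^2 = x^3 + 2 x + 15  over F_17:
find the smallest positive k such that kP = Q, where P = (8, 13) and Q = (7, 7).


Enumerate multiples of P until we hit Q = (7, 7):
  1P = (8, 13)
  2P = (10, 10)
  3P = (14, 13)
  4P = (12, 4)
  5P = (1, 1)
  6P = (4, 6)
  7P = (7, 10)
  8P = (11, 12)
  9P = (0, 7)
  10P = (0, 10)
  11P = (11, 5)
  12P = (7, 7)
Match found at i = 12.

k = 12


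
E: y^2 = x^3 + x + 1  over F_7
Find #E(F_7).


For each x in F_7, count y with y^2 = x^3 + 1 x + 1 mod 7:
  x = 0: RHS = 1, y in [1, 6]  -> 2 point(s)
  x = 2: RHS = 4, y in [2, 5]  -> 2 point(s)
Affine points: 4. Add the point at infinity: total = 5.

#E(F_7) = 5


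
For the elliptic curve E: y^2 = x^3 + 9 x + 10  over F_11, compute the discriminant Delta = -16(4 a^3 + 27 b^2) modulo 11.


4 a^3 + 27 b^2 = 4*9^3 + 27*10^2 = 2916 + 2700 = 5616
Delta = -16 * (5616) = -89856
Delta mod 11 = 3

Delta = 3 (mod 11)


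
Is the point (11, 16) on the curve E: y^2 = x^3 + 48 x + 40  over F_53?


Check whether y^2 = x^3 + 48 x + 40 (mod 53) for (x, y) = (11, 16).
LHS: y^2 = 16^2 mod 53 = 44
RHS: x^3 + 48 x + 40 = 11^3 + 48*11 + 40 mod 53 = 44
LHS = RHS

Yes, on the curve


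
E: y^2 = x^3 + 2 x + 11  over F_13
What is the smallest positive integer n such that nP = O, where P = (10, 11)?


Compute successive multiples of P until we hit O:
  1P = (10, 11)
  2P = (9, 11)
  3P = (7, 2)
  4P = (5, 4)
  5P = (1, 12)
  6P = (11, 5)
  7P = (2, 6)
  8P = (2, 7)
  ... (continuing to 15P)
  15P = O

ord(P) = 15


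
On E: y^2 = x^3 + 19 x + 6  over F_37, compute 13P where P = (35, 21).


k = 13 = 1101_2 (binary, LSB first: 1011)
Double-and-add from P = (35, 21):
  bit 0 = 1: acc = O + (35, 21) = (35, 21)
  bit 1 = 0: acc unchanged = (35, 21)
  bit 2 = 1: acc = (35, 21) + (24, 2) = (3, 4)
  bit 3 = 1: acc = (3, 4) + (30, 23) = (25, 23)

13P = (25, 23)


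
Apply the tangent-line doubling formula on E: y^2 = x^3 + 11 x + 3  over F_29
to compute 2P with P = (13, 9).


Doubling: s = (3 x1^2 + a) / (2 y1)
s = (3*13^2 + 11) / (2*9) mod 29 = 3
x3 = s^2 - 2 x1 mod 29 = 3^2 - 2*13 = 12
y3 = s (x1 - x3) - y1 mod 29 = 3 * (13 - 12) - 9 = 23

2P = (12, 23)


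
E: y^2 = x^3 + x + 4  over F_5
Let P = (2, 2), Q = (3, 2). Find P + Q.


P != Q, so use the chord formula.
s = (y2 - y1) / (x2 - x1) = (0) / (1) mod 5 = 0
x3 = s^2 - x1 - x2 mod 5 = 0^2 - 2 - 3 = 0
y3 = s (x1 - x3) - y1 mod 5 = 0 * (2 - 0) - 2 = 3

P + Q = (0, 3)


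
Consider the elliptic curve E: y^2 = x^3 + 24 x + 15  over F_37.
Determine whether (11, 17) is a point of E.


Check whether y^2 = x^3 + 24 x + 15 (mod 37) for (x, y) = (11, 17).
LHS: y^2 = 17^2 mod 37 = 30
RHS: x^3 + 24 x + 15 = 11^3 + 24*11 + 15 mod 37 = 19
LHS != RHS

No, not on the curve


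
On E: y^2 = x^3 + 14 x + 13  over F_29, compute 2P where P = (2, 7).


Doubling: s = (3 x1^2 + a) / (2 y1)
s = (3*2^2 + 14) / (2*7) mod 29 = 6
x3 = s^2 - 2 x1 mod 29 = 6^2 - 2*2 = 3
y3 = s (x1 - x3) - y1 mod 29 = 6 * (2 - 3) - 7 = 16

2P = (3, 16)


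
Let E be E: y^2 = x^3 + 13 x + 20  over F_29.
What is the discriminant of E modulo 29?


4 a^3 + 27 b^2 = 4*13^3 + 27*20^2 = 8788 + 10800 = 19588
Delta = -16 * (19588) = -313408
Delta mod 29 = 24

Delta = 24 (mod 29)


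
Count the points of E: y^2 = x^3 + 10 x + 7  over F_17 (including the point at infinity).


For each x in F_17, count y with y^2 = x^3 + 10 x + 7 mod 17:
  x = 1: RHS = 1, y in [1, 16]  -> 2 point(s)
  x = 2: RHS = 1, y in [1, 16]  -> 2 point(s)
  x = 3: RHS = 13, y in [8, 9]  -> 2 point(s)
  x = 4: RHS = 9, y in [3, 14]  -> 2 point(s)
  x = 8: RHS = 4, y in [2, 15]  -> 2 point(s)
  x = 10: RHS = 2, y in [6, 11]  -> 2 point(s)
  x = 12: RHS = 2, y in [6, 11]  -> 2 point(s)
  x = 14: RHS = 1, y in [1, 16]  -> 2 point(s)
  x = 15: RHS = 13, y in [8, 9]  -> 2 point(s)
  x = 16: RHS = 13, y in [8, 9]  -> 2 point(s)
Affine points: 20. Add the point at infinity: total = 21.

#E(F_17) = 21


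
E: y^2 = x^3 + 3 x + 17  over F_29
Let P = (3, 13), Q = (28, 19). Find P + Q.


P != Q, so use the chord formula.
s = (y2 - y1) / (x2 - x1) = (6) / (25) mod 29 = 13
x3 = s^2 - x1 - x2 mod 29 = 13^2 - 3 - 28 = 22
y3 = s (x1 - x3) - y1 mod 29 = 13 * (3 - 22) - 13 = 1

P + Q = (22, 1)


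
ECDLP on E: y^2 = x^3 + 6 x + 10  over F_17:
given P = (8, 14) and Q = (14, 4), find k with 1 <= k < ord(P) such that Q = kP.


Enumerate multiples of P until we hit Q = (14, 4):
  1P = (8, 14)
  2P = (2, 9)
  3P = (11, 9)
  4P = (14, 13)
  5P = (4, 8)
  6P = (3, 2)
  7P = (7, 2)
  8P = (10, 13)
  9P = (12, 5)
  10P = (1, 0)
  11P = (12, 12)
  12P = (10, 4)
  13P = (7, 15)
  14P = (3, 15)
  15P = (4, 9)
  16P = (14, 4)
Match found at i = 16.

k = 16


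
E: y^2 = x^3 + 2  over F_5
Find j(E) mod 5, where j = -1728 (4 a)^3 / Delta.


Delta = -16(4 a^3 + 27 b^2) mod 5 = 2
-1728 * (4 a)^3 = -1728 * (4*0)^3 mod 5 = 0
j = 0 * 2^(-1) mod 5 = 0

j = 0 (mod 5)


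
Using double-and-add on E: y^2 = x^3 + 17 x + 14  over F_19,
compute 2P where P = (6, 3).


k = 2 = 10_2 (binary, LSB first: 01)
Double-and-add from P = (6, 3):
  bit 0 = 0: acc unchanged = O
  bit 1 = 1: acc = O + (13, 0) = (13, 0)

2P = (13, 0)


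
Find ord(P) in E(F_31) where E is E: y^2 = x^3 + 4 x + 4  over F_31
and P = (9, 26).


Compute successive multiples of P until we hit O:
  1P = (9, 26)
  2P = (22, 13)
  3P = (1, 28)
  4P = (23, 24)
  5P = (18, 24)
  6P = (14, 13)
  7P = (16, 17)
  8P = (26, 18)
  ... (continuing to 31P)
  31P = O

ord(P) = 31


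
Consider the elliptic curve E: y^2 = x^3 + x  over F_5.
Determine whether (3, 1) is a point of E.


Check whether y^2 = x^3 + 1 x + 0 (mod 5) for (x, y) = (3, 1).
LHS: y^2 = 1^2 mod 5 = 1
RHS: x^3 + 1 x + 0 = 3^3 + 1*3 + 0 mod 5 = 0
LHS != RHS

No, not on the curve


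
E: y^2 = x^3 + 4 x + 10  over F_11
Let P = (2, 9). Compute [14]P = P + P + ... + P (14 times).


k = 14 = 1110_2 (binary, LSB first: 0111)
Double-and-add from P = (2, 9):
  bit 0 = 0: acc unchanged = O
  bit 1 = 1: acc = O + (1, 9) = (1, 9)
  bit 2 = 1: acc = (1, 9) + (10, 4) = (9, 4)
  bit 3 = 1: acc = (9, 4) + (5, 10) = (2, 2)

14P = (2, 2)


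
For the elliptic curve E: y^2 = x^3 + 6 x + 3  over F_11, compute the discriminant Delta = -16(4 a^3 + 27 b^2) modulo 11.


4 a^3 + 27 b^2 = 4*6^3 + 27*3^2 = 864 + 243 = 1107
Delta = -16 * (1107) = -17712
Delta mod 11 = 9

Delta = 9 (mod 11)


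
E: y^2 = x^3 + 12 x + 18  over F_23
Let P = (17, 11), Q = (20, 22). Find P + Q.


P != Q, so use the chord formula.
s = (y2 - y1) / (x2 - x1) = (11) / (3) mod 23 = 19
x3 = s^2 - x1 - x2 mod 23 = 19^2 - 17 - 20 = 2
y3 = s (x1 - x3) - y1 mod 23 = 19 * (17 - 2) - 11 = 21

P + Q = (2, 21)


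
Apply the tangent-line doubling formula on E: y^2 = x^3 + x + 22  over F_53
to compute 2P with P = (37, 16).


Doubling: s = (3 x1^2 + a) / (2 y1)
s = (3*37^2 + 1) / (2*16) mod 53 = 29
x3 = s^2 - 2 x1 mod 53 = 29^2 - 2*37 = 25
y3 = s (x1 - x3) - y1 mod 53 = 29 * (37 - 25) - 16 = 14

2P = (25, 14)


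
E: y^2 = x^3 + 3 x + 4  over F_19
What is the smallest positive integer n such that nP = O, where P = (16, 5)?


Compute successive multiples of P until we hit O:
  1P = (16, 5)
  2P = (15, 17)
  3P = (18, 0)
  4P = (15, 2)
  5P = (16, 14)
  6P = O

ord(P) = 6


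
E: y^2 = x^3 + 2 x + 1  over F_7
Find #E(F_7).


For each x in F_7, count y with y^2 = x^3 + 2 x + 1 mod 7:
  x = 0: RHS = 1, y in [1, 6]  -> 2 point(s)
  x = 1: RHS = 4, y in [2, 5]  -> 2 point(s)
Affine points: 4. Add the point at infinity: total = 5.

#E(F_7) = 5


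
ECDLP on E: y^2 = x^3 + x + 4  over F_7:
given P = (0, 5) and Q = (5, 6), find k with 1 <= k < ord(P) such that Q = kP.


Enumerate multiples of P until we hit Q = (5, 6):
  1P = (0, 5)
  2P = (4, 3)
  3P = (5, 1)
  4P = (6, 4)
  5P = (2, 0)
  6P = (6, 3)
  7P = (5, 6)
Match found at i = 7.

k = 7


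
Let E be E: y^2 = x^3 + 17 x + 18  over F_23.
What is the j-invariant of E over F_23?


Delta = -16(4 a^3 + 27 b^2) mod 23 = 11
-1728 * (4 a)^3 = -1728 * (4*17)^3 mod 23 = 3
j = 3 * 11^(-1) mod 23 = 17

j = 17 (mod 23)


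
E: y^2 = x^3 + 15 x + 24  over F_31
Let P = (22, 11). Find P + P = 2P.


Doubling: s = (3 x1^2 + a) / (2 y1)
s = (3*22^2 + 15) / (2*11) mod 31 = 23
x3 = s^2 - 2 x1 mod 31 = 23^2 - 2*22 = 20
y3 = s (x1 - x3) - y1 mod 31 = 23 * (22 - 20) - 11 = 4

2P = (20, 4)


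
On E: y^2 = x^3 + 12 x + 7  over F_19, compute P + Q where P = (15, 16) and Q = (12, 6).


P != Q, so use the chord formula.
s = (y2 - y1) / (x2 - x1) = (9) / (16) mod 19 = 16
x3 = s^2 - x1 - x2 mod 19 = 16^2 - 15 - 12 = 1
y3 = s (x1 - x3) - y1 mod 19 = 16 * (15 - 1) - 16 = 18

P + Q = (1, 18)


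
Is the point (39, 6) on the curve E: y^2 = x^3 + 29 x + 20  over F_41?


Check whether y^2 = x^3 + 29 x + 20 (mod 41) for (x, y) = (39, 6).
LHS: y^2 = 6^2 mod 41 = 36
RHS: x^3 + 29 x + 20 = 39^3 + 29*39 + 20 mod 41 = 36
LHS = RHS

Yes, on the curve


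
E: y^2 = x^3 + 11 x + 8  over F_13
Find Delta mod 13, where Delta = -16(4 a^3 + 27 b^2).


4 a^3 + 27 b^2 = 4*11^3 + 27*8^2 = 5324 + 1728 = 7052
Delta = -16 * (7052) = -112832
Delta mod 13 = 8

Delta = 8 (mod 13)


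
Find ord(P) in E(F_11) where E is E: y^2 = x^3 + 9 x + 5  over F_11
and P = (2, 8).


Compute successive multiples of P until we hit O:
  1P = (2, 8)
  2P = (0, 7)
  3P = (1, 9)
  4P = (9, 10)
  5P = (3, 9)
  6P = (7, 9)
  7P = (6, 0)
  8P = (7, 2)
  ... (continuing to 14P)
  14P = O

ord(P) = 14


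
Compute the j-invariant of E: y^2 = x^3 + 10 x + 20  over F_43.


Delta = -16(4 a^3 + 27 b^2) mod 43 = 1
-1728 * (4 a)^3 = -1728 * (4*10)^3 mod 43 = 1
j = 1 * 1^(-1) mod 43 = 1

j = 1 (mod 43)


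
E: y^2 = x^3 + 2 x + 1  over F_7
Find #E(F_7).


For each x in F_7, count y with y^2 = x^3 + 2 x + 1 mod 7:
  x = 0: RHS = 1, y in [1, 6]  -> 2 point(s)
  x = 1: RHS = 4, y in [2, 5]  -> 2 point(s)
Affine points: 4. Add the point at infinity: total = 5.

#E(F_7) = 5


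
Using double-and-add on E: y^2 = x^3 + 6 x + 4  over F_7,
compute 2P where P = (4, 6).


k = 2 = 10_2 (binary, LSB first: 01)
Double-and-add from P = (4, 6):
  bit 0 = 0: acc unchanged = O
  bit 1 = 1: acc = O + (0, 5) = (0, 5)

2P = (0, 5)


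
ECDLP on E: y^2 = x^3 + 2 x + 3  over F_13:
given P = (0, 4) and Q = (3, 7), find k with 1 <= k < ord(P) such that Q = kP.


Enumerate multiples of P until we hit Q = (3, 7):
  1P = (0, 4)
  2P = (9, 10)
  3P = (3, 7)
Match found at i = 3.

k = 3


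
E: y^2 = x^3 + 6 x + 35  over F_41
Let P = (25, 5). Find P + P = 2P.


Doubling: s = (3 x1^2 + a) / (2 y1)
s = (3*25^2 + 6) / (2*5) mod 41 = 20
x3 = s^2 - 2 x1 mod 41 = 20^2 - 2*25 = 22
y3 = s (x1 - x3) - y1 mod 41 = 20 * (25 - 22) - 5 = 14

2P = (22, 14)


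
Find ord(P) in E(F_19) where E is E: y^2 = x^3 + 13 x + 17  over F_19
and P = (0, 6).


Compute successive multiples of P until we hit O:
  1P = (0, 6)
  2P = (5, 6)
  3P = (14, 13)
  4P = (10, 8)
  5P = (6, 8)
  6P = (11, 3)
  7P = (12, 18)
  8P = (8, 5)
  ... (continuing to 20P)
  20P = O

ord(P) = 20


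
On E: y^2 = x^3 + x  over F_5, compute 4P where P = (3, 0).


k = 4 = 100_2 (binary, LSB first: 001)
Double-and-add from P = (3, 0):
  bit 0 = 0: acc unchanged = O
  bit 1 = 0: acc unchanged = O
  bit 2 = 1: acc = O + O = O

4P = O


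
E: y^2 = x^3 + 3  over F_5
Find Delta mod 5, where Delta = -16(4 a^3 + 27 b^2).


4 a^3 + 27 b^2 = 4*0^3 + 27*3^2 = 0 + 243 = 243
Delta = -16 * (243) = -3888
Delta mod 5 = 2

Delta = 2 (mod 5)


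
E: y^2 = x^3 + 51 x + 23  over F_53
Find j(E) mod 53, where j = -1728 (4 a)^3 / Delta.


Delta = -16(4 a^3 + 27 b^2) mod 53 = 43
-1728 * (4 a)^3 = -1728 * (4*51)^3 mod 53 = 7
j = 7 * 43^(-1) mod 53 = 47

j = 47 (mod 53)


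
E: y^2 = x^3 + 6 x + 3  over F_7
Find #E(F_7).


For each x in F_7, count y with y^2 = x^3 + 6 x + 3 mod 7:
  x = 2: RHS = 2, y in [3, 4]  -> 2 point(s)
  x = 4: RHS = 0, y in [0]  -> 1 point(s)
  x = 5: RHS = 4, y in [2, 5]  -> 2 point(s)
Affine points: 5. Add the point at infinity: total = 6.

#E(F_7) = 6


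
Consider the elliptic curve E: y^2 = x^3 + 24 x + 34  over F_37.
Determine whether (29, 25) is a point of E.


Check whether y^2 = x^3 + 24 x + 34 (mod 37) for (x, y) = (29, 25).
LHS: y^2 = 25^2 mod 37 = 33
RHS: x^3 + 24 x + 34 = 29^3 + 24*29 + 34 mod 37 = 33
LHS = RHS

Yes, on the curve


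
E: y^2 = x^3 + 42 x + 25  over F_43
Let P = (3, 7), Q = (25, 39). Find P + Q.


P != Q, so use the chord formula.
s = (y2 - y1) / (x2 - x1) = (32) / (22) mod 43 = 21
x3 = s^2 - x1 - x2 mod 43 = 21^2 - 3 - 25 = 26
y3 = s (x1 - x3) - y1 mod 43 = 21 * (3 - 26) - 7 = 26

P + Q = (26, 26)


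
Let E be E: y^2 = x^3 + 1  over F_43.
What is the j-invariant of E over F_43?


Delta = -16(4 a^3 + 27 b^2) mod 43 = 41
-1728 * (4 a)^3 = -1728 * (4*0)^3 mod 43 = 0
j = 0 * 41^(-1) mod 43 = 0

j = 0 (mod 43)


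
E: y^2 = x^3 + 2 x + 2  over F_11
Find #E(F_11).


For each x in F_11, count y with y^2 = x^3 + 2 x + 2 mod 11:
  x = 1: RHS = 5, y in [4, 7]  -> 2 point(s)
  x = 2: RHS = 3, y in [5, 6]  -> 2 point(s)
  x = 5: RHS = 5, y in [4, 7]  -> 2 point(s)
  x = 9: RHS = 1, y in [1, 10]  -> 2 point(s)
Affine points: 8. Add the point at infinity: total = 9.

#E(F_11) = 9


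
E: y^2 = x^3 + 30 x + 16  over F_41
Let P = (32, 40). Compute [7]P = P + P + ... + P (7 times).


k = 7 = 111_2 (binary, LSB first: 111)
Double-and-add from P = (32, 40):
  bit 0 = 1: acc = O + (32, 40) = (32, 40)
  bit 1 = 1: acc = (32, 40) + (26, 2) = (14, 33)
  bit 2 = 1: acc = (14, 33) + (34, 23) = (24, 13)

7P = (24, 13)


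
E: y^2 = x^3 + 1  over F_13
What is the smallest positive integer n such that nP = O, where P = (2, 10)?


Compute successive multiples of P until we hit O:
  1P = (2, 10)
  2P = (0, 12)
  3P = (12, 0)
  4P = (0, 1)
  5P = (2, 3)
  6P = O

ord(P) = 6


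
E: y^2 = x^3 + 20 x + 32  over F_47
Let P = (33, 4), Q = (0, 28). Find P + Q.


P != Q, so use the chord formula.
s = (y2 - y1) / (x2 - x1) = (24) / (14) mod 47 = 42
x3 = s^2 - x1 - x2 mod 47 = 42^2 - 33 - 0 = 39
y3 = s (x1 - x3) - y1 mod 47 = 42 * (33 - 39) - 4 = 26

P + Q = (39, 26)


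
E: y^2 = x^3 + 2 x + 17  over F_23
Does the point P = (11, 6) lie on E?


Check whether y^2 = x^3 + 2 x + 17 (mod 23) for (x, y) = (11, 6).
LHS: y^2 = 6^2 mod 23 = 13
RHS: x^3 + 2 x + 17 = 11^3 + 2*11 + 17 mod 23 = 13
LHS = RHS

Yes, on the curve


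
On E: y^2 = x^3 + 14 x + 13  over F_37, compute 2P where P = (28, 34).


Doubling: s = (3 x1^2 + a) / (2 y1)
s = (3*28^2 + 14) / (2*34) mod 37 = 25
x3 = s^2 - 2 x1 mod 37 = 25^2 - 2*28 = 14
y3 = s (x1 - x3) - y1 mod 37 = 25 * (28 - 14) - 34 = 20

2P = (14, 20)


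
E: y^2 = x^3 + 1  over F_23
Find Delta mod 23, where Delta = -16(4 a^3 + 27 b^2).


4 a^3 + 27 b^2 = 4*0^3 + 27*1^2 = 0 + 27 = 27
Delta = -16 * (27) = -432
Delta mod 23 = 5

Delta = 5 (mod 23)


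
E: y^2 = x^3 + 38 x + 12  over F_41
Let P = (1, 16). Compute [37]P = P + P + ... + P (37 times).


k = 37 = 100101_2 (binary, LSB first: 101001)
Double-and-add from P = (1, 16):
  bit 0 = 1: acc = O + (1, 16) = (1, 16)
  bit 1 = 0: acc unchanged = (1, 16)
  bit 2 = 1: acc = (1, 16) + (5, 9) = (15, 29)
  bit 3 = 0: acc unchanged = (15, 29)
  bit 4 = 0: acc unchanged = (15, 29)
  bit 5 = 1: acc = (15, 29) + (12, 8) = (22, 4)

37P = (22, 4)


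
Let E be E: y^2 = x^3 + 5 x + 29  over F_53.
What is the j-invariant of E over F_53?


Delta = -16(4 a^3 + 27 b^2) mod 53 = 6
-1728 * (4 a)^3 = -1728 * (4*5)^3 mod 53 = 43
j = 43 * 6^(-1) mod 53 = 16

j = 16 (mod 53)


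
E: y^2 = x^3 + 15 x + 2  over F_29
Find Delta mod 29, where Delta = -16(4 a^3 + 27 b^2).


4 a^3 + 27 b^2 = 4*15^3 + 27*2^2 = 13500 + 108 = 13608
Delta = -16 * (13608) = -217728
Delta mod 29 = 4

Delta = 4 (mod 29)


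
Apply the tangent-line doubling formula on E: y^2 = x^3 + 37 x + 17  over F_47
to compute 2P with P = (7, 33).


Doubling: s = (3 x1^2 + a) / (2 y1)
s = (3*7^2 + 37) / (2*33) mod 47 = 27
x3 = s^2 - 2 x1 mod 47 = 27^2 - 2*7 = 10
y3 = s (x1 - x3) - y1 mod 47 = 27 * (7 - 10) - 33 = 27

2P = (10, 27)


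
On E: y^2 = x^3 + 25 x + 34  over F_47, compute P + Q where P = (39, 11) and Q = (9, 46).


P != Q, so use the chord formula.
s = (y2 - y1) / (x2 - x1) = (35) / (17) mod 47 = 38
x3 = s^2 - x1 - x2 mod 47 = 38^2 - 39 - 9 = 33
y3 = s (x1 - x3) - y1 mod 47 = 38 * (39 - 33) - 11 = 29

P + Q = (33, 29)


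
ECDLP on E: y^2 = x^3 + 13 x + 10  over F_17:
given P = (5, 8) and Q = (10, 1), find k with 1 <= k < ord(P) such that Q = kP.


Enumerate multiples of P until we hit Q = (10, 1):
  1P = (5, 8)
  2P = (16, 8)
  3P = (13, 9)
  4P = (3, 5)
  5P = (7, 6)
  6P = (6, 10)
  7P = (10, 16)
  8P = (10, 1)
Match found at i = 8.

k = 8


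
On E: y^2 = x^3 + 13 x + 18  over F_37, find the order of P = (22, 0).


Compute successive multiples of P until we hit O:
  1P = (22, 0)
  2P = O

ord(P) = 2


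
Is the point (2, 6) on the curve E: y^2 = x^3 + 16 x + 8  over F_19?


Check whether y^2 = x^3 + 16 x + 8 (mod 19) for (x, y) = (2, 6).
LHS: y^2 = 6^2 mod 19 = 17
RHS: x^3 + 16 x + 8 = 2^3 + 16*2 + 8 mod 19 = 10
LHS != RHS

No, not on the curve


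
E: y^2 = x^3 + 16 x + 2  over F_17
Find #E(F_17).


For each x in F_17, count y with y^2 = x^3 + 16 x + 2 mod 17:
  x = 0: RHS = 2, y in [6, 11]  -> 2 point(s)
  x = 1: RHS = 2, y in [6, 11]  -> 2 point(s)
  x = 2: RHS = 8, y in [5, 12]  -> 2 point(s)
  x = 3: RHS = 9, y in [3, 14]  -> 2 point(s)
  x = 6: RHS = 8, y in [5, 12]  -> 2 point(s)
  x = 7: RHS = 15, y in [7, 10]  -> 2 point(s)
  x = 8: RHS = 13, y in [8, 9]  -> 2 point(s)
  x = 9: RHS = 8, y in [5, 12]  -> 2 point(s)
  x = 11: RHS = 13, y in [8, 9]  -> 2 point(s)
  x = 12: RHS = 1, y in [1, 16]  -> 2 point(s)
  x = 15: RHS = 13, y in [8, 9]  -> 2 point(s)
  x = 16: RHS = 2, y in [6, 11]  -> 2 point(s)
Affine points: 24. Add the point at infinity: total = 25.

#E(F_17) = 25


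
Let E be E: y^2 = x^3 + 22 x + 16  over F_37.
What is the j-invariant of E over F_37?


Delta = -16(4 a^3 + 27 b^2) mod 37 = 32
-1728 * (4 a)^3 = -1728 * (4*22)^3 mod 37 = 29
j = 29 * 32^(-1) mod 37 = 9

j = 9 (mod 37)


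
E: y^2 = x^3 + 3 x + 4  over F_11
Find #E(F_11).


For each x in F_11, count y with y^2 = x^3 + 3 x + 4 mod 11:
  x = 0: RHS = 4, y in [2, 9]  -> 2 point(s)
  x = 4: RHS = 3, y in [5, 6]  -> 2 point(s)
  x = 5: RHS = 1, y in [1, 10]  -> 2 point(s)
  x = 7: RHS = 5, y in [4, 7]  -> 2 point(s)
  x = 8: RHS = 1, y in [1, 10]  -> 2 point(s)
  x = 9: RHS = 1, y in [1, 10]  -> 2 point(s)
  x = 10: RHS = 0, y in [0]  -> 1 point(s)
Affine points: 13. Add the point at infinity: total = 14.

#E(F_11) = 14


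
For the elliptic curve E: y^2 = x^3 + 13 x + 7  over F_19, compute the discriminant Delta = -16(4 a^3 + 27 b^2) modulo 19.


4 a^3 + 27 b^2 = 4*13^3 + 27*7^2 = 8788 + 1323 = 10111
Delta = -16 * (10111) = -161776
Delta mod 19 = 9

Delta = 9 (mod 19)


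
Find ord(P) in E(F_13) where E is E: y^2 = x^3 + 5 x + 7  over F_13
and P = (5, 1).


Compute successive multiples of P until we hit O:
  1P = (5, 1)
  2P = (4, 0)
  3P = (5, 12)
  4P = O

ord(P) = 4


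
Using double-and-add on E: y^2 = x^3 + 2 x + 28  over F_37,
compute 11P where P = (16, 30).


k = 11 = 1011_2 (binary, LSB first: 1101)
Double-and-add from P = (16, 30):
  bit 0 = 1: acc = O + (16, 30) = (16, 30)
  bit 1 = 1: acc = (16, 30) + (33, 17) = (22, 29)
  bit 2 = 0: acc unchanged = (22, 29)
  bit 3 = 1: acc = (22, 29) + (14, 5) = (10, 7)

11P = (10, 7)


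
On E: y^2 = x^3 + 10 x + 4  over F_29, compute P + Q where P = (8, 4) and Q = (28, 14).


P != Q, so use the chord formula.
s = (y2 - y1) / (x2 - x1) = (10) / (20) mod 29 = 15
x3 = s^2 - x1 - x2 mod 29 = 15^2 - 8 - 28 = 15
y3 = s (x1 - x3) - y1 mod 29 = 15 * (8 - 15) - 4 = 7

P + Q = (15, 7)


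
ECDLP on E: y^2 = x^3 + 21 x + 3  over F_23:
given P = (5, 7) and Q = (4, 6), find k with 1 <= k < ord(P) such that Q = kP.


Enumerate multiples of P until we hit Q = (4, 6):
  1P = (5, 7)
  2P = (22, 21)
  3P = (4, 6)
Match found at i = 3.

k = 3


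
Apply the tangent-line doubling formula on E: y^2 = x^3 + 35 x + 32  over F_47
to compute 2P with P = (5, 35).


Doubling: s = (3 x1^2 + a) / (2 y1)
s = (3*5^2 + 35) / (2*35) mod 47 = 15
x3 = s^2 - 2 x1 mod 47 = 15^2 - 2*5 = 27
y3 = s (x1 - x3) - y1 mod 47 = 15 * (5 - 27) - 35 = 11

2P = (27, 11)


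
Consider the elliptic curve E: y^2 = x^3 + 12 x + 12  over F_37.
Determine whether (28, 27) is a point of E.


Check whether y^2 = x^3 + 12 x + 12 (mod 37) for (x, y) = (28, 27).
LHS: y^2 = 27^2 mod 37 = 26
RHS: x^3 + 12 x + 12 = 28^3 + 12*28 + 12 mod 37 = 26
LHS = RHS

Yes, on the curve


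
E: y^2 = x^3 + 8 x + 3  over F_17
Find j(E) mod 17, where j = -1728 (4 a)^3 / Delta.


Delta = -16(4 a^3 + 27 b^2) mod 17 = 13
-1728 * (4 a)^3 = -1728 * (4*8)^3 mod 17 = 3
j = 3 * 13^(-1) mod 17 = 12

j = 12 (mod 17)


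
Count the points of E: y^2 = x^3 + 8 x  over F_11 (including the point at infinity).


For each x in F_11, count y with y^2 = x^3 + 8 x + 0 mod 11:
  x = 0: RHS = 0, y in [0]  -> 1 point(s)
  x = 1: RHS = 9, y in [3, 8]  -> 2 point(s)
  x = 5: RHS = 0, y in [0]  -> 1 point(s)
  x = 6: RHS = 0, y in [0]  -> 1 point(s)
  x = 7: RHS = 3, y in [5, 6]  -> 2 point(s)
  x = 8: RHS = 4, y in [2, 9]  -> 2 point(s)
  x = 9: RHS = 9, y in [3, 8]  -> 2 point(s)
Affine points: 11. Add the point at infinity: total = 12.

#E(F_11) = 12


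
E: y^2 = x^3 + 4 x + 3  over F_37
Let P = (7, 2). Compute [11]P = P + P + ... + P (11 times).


k = 11 = 1011_2 (binary, LSB first: 1101)
Double-and-add from P = (7, 2):
  bit 0 = 1: acc = O + (7, 2) = (7, 2)
  bit 1 = 1: acc = (7, 2) + (12, 22) = (34, 1)
  bit 2 = 0: acc unchanged = (34, 1)
  bit 3 = 1: acc = (34, 1) + (14, 19) = (22, 3)

11P = (22, 3)
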